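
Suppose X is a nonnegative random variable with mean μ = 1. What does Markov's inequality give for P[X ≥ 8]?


μ = E[X] = 1, a = 8.
Markov: P[X ≥ 8] ≤ μ/a = (1)/8 = 1/8.
Numerically: ≈ 0.125.
(Since a = 8 > μ = 1.000, the bound 1/8 is < 1 and informative.)

P[X ≥ 8] ≤ 1/8 ≈ 0.125.


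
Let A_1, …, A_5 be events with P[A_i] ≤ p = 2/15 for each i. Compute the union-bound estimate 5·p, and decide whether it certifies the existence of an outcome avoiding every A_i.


Union bound: P[∪_{i=1}^{5} A_i] ≤ Σ_i P[A_i] ≤ 5·p = 5·(2/15) = 2/3.
Numerically: 2/3 ≈ 0.6667.
Is 2/3 < 1? YES.
Since P[∪ A_i] ≤ 2/3 < 1, the complement has P[∩ A_i^c] ≥ 1 − 2/3 = 1/3 > 0, so some outcome avoids every A_i.

5·p = 2/3 ≈ 0.6667; existence CERTIFIED by the union bound.


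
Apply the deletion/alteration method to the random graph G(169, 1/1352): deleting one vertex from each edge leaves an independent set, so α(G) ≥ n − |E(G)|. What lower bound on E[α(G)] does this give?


E[|E(G)|] = C(169, 2)·p = 14196 · (1/1352) = 21/2.
E[α(G)] ≥ n − E[|E(G)|] = 169 − 21/2 = 317/2.
Numerically: ≈ 158.500000.
(This is only a lower bound; the true E[α(G)] may be larger.)

E[α(G)] ≥ 317/2 ≈ 158.500000.


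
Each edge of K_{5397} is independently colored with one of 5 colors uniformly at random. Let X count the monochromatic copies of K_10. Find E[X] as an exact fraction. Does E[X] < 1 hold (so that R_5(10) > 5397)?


E[X] = C(5397, 10) · 5^{1 − 45} = 5729779230003226281244520755596 · 5^{−44} = 5729779230003226281244520755596/5684341886080801486968994140625.
As a reduced fraction: E[X] = 5729779230003226281244520755596/5684341886080801486968994140625 ≈ 1.007993.
Is E[X] < 1? NO.
Since E[X] ≥ 1, the first-moment bound is inconclusive at n = 5397; it does NOT by itself certify R_5(10) > 5397.

E[X] = 5729779230003226281244520755596/5684341886080801486968994140625 ≈ 1.007993; E[X] ≥ 1; first-moment method inconclusive here.


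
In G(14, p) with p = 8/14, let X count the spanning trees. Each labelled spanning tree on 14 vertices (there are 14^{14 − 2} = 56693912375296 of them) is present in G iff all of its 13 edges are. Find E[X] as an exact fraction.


K_14 has 14^{14 − 2} = 56693912375296 labelled spanning trees.
For each such spanning tree H, let X_H = 1 if all 13 edges of H are present in G. Then P[X_H = 1] = p^{13} = (4/7)^{13} = 67108864/96889010407.
By linearity of expectation: E[X] = Σ_H E[X_H] = 56693912375296 · p^{13} = 56693912375296 · 67108864/96889010407 = 274877906944/7.
Numerically: E[X] ≈ 3.9268e+10.

E[X] = 56693912375296 · (4/7)^{13} = 274877906944/7 ≈ 3.9268e+10.


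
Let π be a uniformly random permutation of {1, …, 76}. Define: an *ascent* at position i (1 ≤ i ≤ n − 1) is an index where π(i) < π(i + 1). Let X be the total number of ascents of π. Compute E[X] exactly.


Write X = Σ X_I over i = 1, …, 75, with X_I the indicator of one ascent.
There are 75 indicators.
For each fixed i, the pair (π(i), π(i+1)) is a uniformly random ordered pair of distinct values from {1, …, 76}; by symmetry P[π(i) < π(i+1)] = 1/2.
By linearity: E[X] = 75 · (1/2) = (76 − 1) · (1/2) = 75/2 ≈ 37.500000.

E[X] = 75/2 = 37.500000.


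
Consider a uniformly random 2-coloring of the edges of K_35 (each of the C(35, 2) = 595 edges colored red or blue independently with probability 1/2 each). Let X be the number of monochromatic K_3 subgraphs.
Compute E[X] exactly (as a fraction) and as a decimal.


Let X = Σ_S X_S over the C(35, 3) = 6545 subsets S of size 3, where X_S = 1 if the K_3 on S is monochromatic.
For a fixed S, the K_3 on S has C(3, 2) = 3 edges. P[all 3 edges red] = (1/2)^3, and likewise for blue, so P[monochromatic] = 2·(1/2)^3 = 2^{1 − 3} = 1/4.
By linearity: E[X] = C(35, 3) · 2^{1 − 3} = 6545 · 1/4 = 6545/4.
Numerically: E[X] ≈ 1636.25000.

E[X] = C(35,3)·2^(1−C(3,2)) = 6545/4 ≈ 1636.25000.


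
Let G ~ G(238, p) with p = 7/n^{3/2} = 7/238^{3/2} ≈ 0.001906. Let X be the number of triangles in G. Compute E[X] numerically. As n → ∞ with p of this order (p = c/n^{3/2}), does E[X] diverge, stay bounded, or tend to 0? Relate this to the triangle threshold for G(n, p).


Number of potential triangles: C(238, 3) = 2218636.
Each occurs with probability p³ ≈ (0.001906)³ ≈ 6.929435e-09.
By linearity: E[X] = C(238, 3)·p³ ≈ 2218636 · 6.929435e-09 ≈ 0.0154.
Since α = 3/2 > 1, p = c/n^{3/2} = o(1/n) is below the triangle threshold p ~ 1/n. Asymptotically E[X] ~ (c³/6)·n^{3(1−α)} = (7³/6)·n^{-1.5} → 0, so by Markov's inequality G has no triangles w.h.p.

E[X] ≈ 0.0154; in regime p = Θ(1/n^{3/2}) E[X] tends to 0 (below the triangle threshold p ~ 1/n).


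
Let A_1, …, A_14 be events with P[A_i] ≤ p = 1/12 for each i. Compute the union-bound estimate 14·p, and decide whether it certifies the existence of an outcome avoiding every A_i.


Union bound: P[∪_{i=1}^{14} A_i] ≤ Σ_i P[A_i] ≤ 14·p = 14·(1/12) = 7/6.
Numerically: 7/6 ≈ 1.166667.
Is 7/6 < 1? NO.
Since the bound 7/6 is ≥ 1, the union bound is uninformative here; it does NOT by itself certify existence.

14·p = 7/6 ≈ 1.166667; existence NOT certified by the union bound.


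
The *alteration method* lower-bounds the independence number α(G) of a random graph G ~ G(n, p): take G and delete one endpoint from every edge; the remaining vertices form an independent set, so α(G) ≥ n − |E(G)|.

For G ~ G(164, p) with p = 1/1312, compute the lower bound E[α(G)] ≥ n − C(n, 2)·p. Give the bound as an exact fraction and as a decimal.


E[|E(G)|] = C(164, 2)·p = 13366 · (1/1312) = 163/16.
E[α(G)] ≥ n − E[|E(G)|] = 164 − 163/16 = 2461/16.
Numerically: ≈ 153.812500.
(This is only a lower bound; the true E[α(G)] may be larger.)

E[α(G)] ≥ 2461/16 ≈ 153.812500.


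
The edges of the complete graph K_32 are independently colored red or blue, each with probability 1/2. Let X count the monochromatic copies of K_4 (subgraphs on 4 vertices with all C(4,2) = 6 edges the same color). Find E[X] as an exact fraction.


Let X = Σ_S X_S over the C(32, 4) = 35960 subsets S of size 4, where X_S = 1 if the K_4 on S is monochromatic.
For a fixed S, the K_4 on S has C(4, 2) = 6 edges. P[all 6 edges red] = (1/2)^6, and likewise for blue, so P[monochromatic] = 2·(1/2)^6 = 2^{1 − 6} = 1/32.
By linearity of expectation: E[X] = C(32, 4) · 2^{1 − 6} = 35960 · 1/32 = 4495/4.
Numerically: E[X] ≈ 1123.75000.

E[X] = C(32,4)·2^(1−C(4,2)) = 4495/4 ≈ 1123.75000.


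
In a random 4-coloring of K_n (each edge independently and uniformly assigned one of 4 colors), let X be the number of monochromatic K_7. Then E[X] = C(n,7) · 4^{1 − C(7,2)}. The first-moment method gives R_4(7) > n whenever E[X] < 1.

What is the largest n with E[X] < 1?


We need C(n, 7) · 4^{1 − 21} < 1, i.e. C(n, 7) < 4^{21 − 1} = 1099511627776.
Check values of n near the boundary:
  n = 178: C(178, 7) = 996867063280; 996867063280 < 1099511627776? YES
  n = 179: C(179, 7) = 1037437234460; 1037437234460 < 1099511627776? YES
  n = 180: C(180, 7) = 1079414463600; 1079414463600 < 1099511627776? YES
  n = 181: C(181, 7) = 1122839183400; 1122839183400 < 1099511627776? NO
  n = 182: C(182, 7) = 1167752750736; 1167752750736 < 1099511627776? NO
  n = 183: C(183, 7) = 1214197462413; 1214197462413 < 1099511627776? NO
The largest n with C(n, 7) < 1099511627776 is n = 180 (where E[X] = 67463403975/68719476736 ≈ 0.98172). Hence R_4(7) > 180, i.e. R_4(7) ≥ 181.

Largest n = 180; hence R_4(7) > 180.


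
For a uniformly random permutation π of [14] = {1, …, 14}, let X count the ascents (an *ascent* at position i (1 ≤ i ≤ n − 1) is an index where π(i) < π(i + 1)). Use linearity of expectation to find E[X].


Write X = Σ X_I over i = 1, …, 13, with X_I the indicator of one ascent.
There are 13 indicators.
For each fixed i, the pair (π(i), π(i+1)) is a uniformly random ordered pair of distinct values from {1, …, 14}; by symmetry P[π(i) < π(i+1)] = 1/2.
By linearity: E[X] = 13 · (1/2) = (14 − 1) · (1/2) = 13/2 ≈ 6.500000.

E[X] = 13/2 = 6.500000.


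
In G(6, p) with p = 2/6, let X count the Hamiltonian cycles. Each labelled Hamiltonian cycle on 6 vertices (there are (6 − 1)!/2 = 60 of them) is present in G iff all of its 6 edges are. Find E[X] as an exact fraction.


K_6 has (6 − 1)!/2 = 60 labelled Hamiltonian cycles.
For each such Hamiltonian cycle H, let X_H = 1 if all 6 edges of H are present in G. Then P[X_H = 1] = p^{6} = (1/3)^{6} = 1/729.
Summing the indicators: E[X] = Σ_H E[X_H] = 60 · p^{6} = 60 · 1/729 = 20/243.
Numerically: E[X] ≈ 0.0823045.

E[X] = 60 · (1/3)^{6} = 20/243 ≈ 0.0823045.


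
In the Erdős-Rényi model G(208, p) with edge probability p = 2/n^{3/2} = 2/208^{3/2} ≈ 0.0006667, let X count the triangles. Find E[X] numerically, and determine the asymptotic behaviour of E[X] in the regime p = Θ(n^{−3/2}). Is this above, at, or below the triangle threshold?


Number of potential triangles: C(208, 3) = 1478256.
Each occurs with probability p³ ≈ (0.0006667)³ ≈ 2.963500e-10.
By linearity: E[X] = C(208, 3)·p³ ≈ 1478256 · 2.963500e-10 ≈ 0.0004.
Since α = 3/2 > 1, p = c/n^{3/2} = o(1/n) is below the triangle threshold p ~ 1/n. Asymptotically E[X] ~ (c³/6)·n^{3(1−α)} = (2³/6)·n^{-1.5} → 0, so by Markov's inequality G has no triangles w.h.p.

E[X] ≈ 0.0004; in regime p = Θ(1/n^{3/2}) E[X] tends to 0 (below the triangle threshold p ~ 1/n).


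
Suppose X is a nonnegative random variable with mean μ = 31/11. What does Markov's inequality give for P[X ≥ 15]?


μ = E[X] = 31/11, a = 15.
Markov: P[X ≥ 15] ≤ μ/a = (31/11)/15 = 31/165.
Numerically: ≈ 0.18788.
(Since a = 15 > μ = 2.81818, the bound 31/165 is < 1 and informative.)

P[X ≥ 15] ≤ 31/165 ≈ 0.18788.


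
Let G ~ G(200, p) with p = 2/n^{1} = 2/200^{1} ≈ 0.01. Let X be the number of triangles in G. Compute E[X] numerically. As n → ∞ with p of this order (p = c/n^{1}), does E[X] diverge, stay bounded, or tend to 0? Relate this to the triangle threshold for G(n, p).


Number of potential triangles: C(200, 3) = 1313400.
Each occurs with probability p³ ≈ (0.01)³ ≈ 1.000000e-06.
By linearity: E[X] = C(200, 3)·p³ ≈ 1313400 · 1.000000e-06 ≈ 1.3134.
Here α = 1, so p = 2/n is exactly at the triangle threshold p ~ 1/n. Asymptotically E[X] → c³/6 = 2³/6 = 4/3 ≈ 1.3333, a bounded constant. In this regime the triangle count is asymptotically Poisson(c³/6).

E[X] ≈ 1.3134; in regime p = Θ(1/n^{1}) E[X] stays bounded (at the triangle threshold p ~ 1/n).


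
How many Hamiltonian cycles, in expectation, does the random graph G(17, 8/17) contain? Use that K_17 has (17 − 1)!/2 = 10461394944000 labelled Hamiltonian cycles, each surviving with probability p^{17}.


K_17 has (17 − 1)!/2 = 10461394944000 labelled Hamiltonian cycles.
For each such Hamiltonian cycle H, let X_H = 1 if all 17 edges of H are present in G. Then P[X_H = 1] = p^{17} = (8/17)^{17} = 2251799813685248/827240261886336764177.
By linearity of expectation: E[X] = Σ_H E[X_H] = 10461394944000 · p^{17} = 10461394944000 · 2251799813685248/827240261886336764177 = 23556967185786995434586112000/827240261886336764177.
Numerically: E[X] ≈ 2.84766e+07.

E[X] = 10461394944000 · (8/17)^{17} = 23556967185786995434586112000/827240261886336764177 ≈ 2.84766e+07.


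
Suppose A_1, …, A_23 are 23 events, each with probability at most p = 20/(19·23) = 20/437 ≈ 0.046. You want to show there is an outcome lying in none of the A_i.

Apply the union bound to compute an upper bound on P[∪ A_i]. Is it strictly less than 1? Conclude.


Union bound: P[∪_{i=1}^{23} A_i] ≤ Σ_i P[A_i] ≤ 23·p = 23·(20/437) = 20/19.
Numerically: 20/19 ≈ 1.053.
Is 20/19 < 1? NO.
Since the bound 20/19 is ≥ 1, the union bound is uninformative here; it does NOT by itself certify existence.

23·p = 20/19 ≈ 1.053; existence NOT certified by the union bound.


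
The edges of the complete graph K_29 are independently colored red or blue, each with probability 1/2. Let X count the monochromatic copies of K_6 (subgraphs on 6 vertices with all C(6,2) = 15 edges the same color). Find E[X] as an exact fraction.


Let X = Σ_S X_S over the C(29, 6) = 475020 subsets S of size 6, where X_S = 1 if the K_6 on S is monochromatic.
For a fixed S, the K_6 on S has C(6, 2) = 15 edges. P[all 15 edges red] = (1/2)^15, and likewise for blue, so P[monochromatic] = 2·(1/2)^15 = 2^{1 − 15} = 1/16384.
By linearity: E[X] = C(29, 6) · 2^{1 − 15} = 475020 · 1/16384 = 118755/4096.
Numerically: E[X] ≈ 28.99292.

E[X] = C(29,6)·2^(1−C(6,2)) = 118755/4096 ≈ 28.99292.


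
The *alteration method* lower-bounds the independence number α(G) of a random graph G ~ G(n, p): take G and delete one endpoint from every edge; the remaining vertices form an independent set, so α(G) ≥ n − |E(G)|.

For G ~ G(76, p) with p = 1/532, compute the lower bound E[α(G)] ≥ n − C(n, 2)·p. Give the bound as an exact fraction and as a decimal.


E[|E(G)|] = C(76, 2)·p = 2850 · (1/532) = 75/14.
E[α(G)] ≥ n − E[|E(G)|] = 76 − 75/14 = 989/14.
Numerically: ≈ 70.642857.
(This is only a lower bound; the true E[α(G)] may be larger.)

E[α(G)] ≥ 989/14 ≈ 70.642857.


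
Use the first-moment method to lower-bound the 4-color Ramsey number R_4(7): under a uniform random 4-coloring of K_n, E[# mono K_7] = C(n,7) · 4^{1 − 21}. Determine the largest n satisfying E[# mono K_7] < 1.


We need C(n, 7) · 4^{1 − 21} < 1, i.e. C(n, 7) < 4^{21 − 1} = 1099511627776.
Check values of n near the boundary:
  n = 179: C(179, 7) = 1037437234460; 1037437234460 < 1099511627776? YES
  n = 180: C(180, 7) = 1079414463600; 1079414463600 < 1099511627776? YES
  n = 181: C(181, 7) = 1122839183400; 1122839183400 < 1099511627776? NO
The largest n with C(n, 7) < 1099511627776 is n = 180 (where E[X] = 67463403975/68719476736 ≈ 0.98172). Hence R_4(7) > 180, i.e. R_4(7) ≥ 181.

Largest n = 180; hence R_4(7) > 180.


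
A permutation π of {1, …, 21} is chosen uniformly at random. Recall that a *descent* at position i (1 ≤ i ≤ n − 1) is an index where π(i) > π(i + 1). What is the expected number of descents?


Write X = Σ X_I over i = 1, …, 20, with X_I the indicator of one descent.
There are 20 indicators.
For each fixed i, the pair (π(i), π(i+1)) is a uniformly random ordered pair of distinct values from {1, …, 21}; by symmetry P[π(i) > π(i+1)] = 1/2.
By linearity: E[X] = 20 · (1/2) = (21 − 1) · (1/2) = 10 ≈ 10.00000.

E[X] = 10 = 10.00000.


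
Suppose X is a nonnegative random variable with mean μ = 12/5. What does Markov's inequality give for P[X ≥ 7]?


μ = E[X] = 12/5, a = 7.
Markov: P[X ≥ 7] ≤ μ/a = (12/5)/7 = 12/35.
Numerically: ≈ 0.342857.
(Since a = 7 > μ = 2.400000, the bound 12/35 is < 1 and informative.)

P[X ≥ 7] ≤ 12/35 ≈ 0.342857.


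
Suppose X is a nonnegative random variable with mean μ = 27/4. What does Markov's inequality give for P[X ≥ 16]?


μ = E[X] = 27/4, a = 16.
Markov: P[X ≥ 16] ≤ μ/a = (27/4)/16 = 27/64.
Numerically: ≈ 0.421875.
(Since a = 16 > μ = 6.750000, the bound 27/64 is < 1 and informative.)

P[X ≥ 16] ≤ 27/64 ≈ 0.421875.


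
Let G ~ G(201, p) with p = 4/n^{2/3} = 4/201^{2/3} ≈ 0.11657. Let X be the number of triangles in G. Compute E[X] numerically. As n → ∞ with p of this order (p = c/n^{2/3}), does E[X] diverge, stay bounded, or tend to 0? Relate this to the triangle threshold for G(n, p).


Number of potential triangles: C(201, 3) = 1333300.
Each occurs with probability p³ ≈ (0.11657)³ ≈ 1.5841192e-03.
By linearity: E[X] = C(201, 3)·p³ ≈ 1333300 · 1.5841192e-03 ≈ 2112.10614.
Since α = 2/3 < 1, p = c/n^{2/3} ≫ 1/n is above the triangle threshold p ~ 1/n. Asymptotically E[X] ~ (c³/6)·n^{3(1−α)} = (4³/6)·n^{1} → ∞; triangles are abundant w.h.p.

E[X] ≈ 2112.10614; in regime p = Θ(1/n^{2/3}) E[X] diverges (above the triangle threshold p ~ 1/n).


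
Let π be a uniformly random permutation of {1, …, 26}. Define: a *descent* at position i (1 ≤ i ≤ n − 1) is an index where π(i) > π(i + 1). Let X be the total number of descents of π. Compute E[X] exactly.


Write X = Σ X_I over i = 1, …, 25, with X_I the indicator of one descent.
There are 25 indicators.
For each fixed i, the pair (π(i), π(i+1)) is a uniformly random ordered pair of distinct values from {1, …, 26}; by symmetry P[π(i) > π(i+1)] = 1/2.
By linearity: E[X] = 25 · (1/2) = (26 − 1) · (1/2) = 25/2 ≈ 12.500.

E[X] = 25/2 = 12.500.


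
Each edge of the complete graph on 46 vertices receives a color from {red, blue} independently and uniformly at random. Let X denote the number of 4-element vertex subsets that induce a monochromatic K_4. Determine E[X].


Let X = Σ_S X_S over the C(46, 4) = 163185 subsets S of size 4, where X_S = 1 if the K_4 on S is monochromatic.
For a fixed S, the K_4 on S has C(4, 2) = 6 edges. P[all 6 edges red] = (1/2)^6, and likewise for blue, so P[monochromatic] = 2·(1/2)^6 = 2^{1 − 6} = 1/32.
Summing: E[X] = C(46, 4) · 2^{1 − 6} = 163185 · 1/32 = 163185/32.
Numerically: E[X] ≈ 5099.531250.

E[X] = C(46,4)·2^(1−C(4,2)) = 163185/32 ≈ 5099.531250.


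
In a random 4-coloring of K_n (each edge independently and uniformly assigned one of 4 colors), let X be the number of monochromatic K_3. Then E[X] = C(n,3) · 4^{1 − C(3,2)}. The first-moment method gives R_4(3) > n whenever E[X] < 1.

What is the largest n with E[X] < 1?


We need C(n, 3) · 4^{1 − 3} < 1, i.e. C(n, 3) < 4^{3 − 1} = 16.
Check values of n near the boundary:
  n = 3: C(3, 3) = 1; 1 < 16? YES
  n = 4: C(4, 3) = 4; 4 < 16? YES
  n = 5: C(5, 3) = 10; 10 < 16? YES
  n = 6: C(6, 3) = 20; 20 < 16? NO
  n = 7: C(7, 3) = 35; 35 < 16? NO
  n = 8: C(8, 3) = 56; 56 < 16? NO
The largest n with C(n, 3) < 16 is n = 5 (where E[X] = 5/8 ≈ 0.62500). Hence R_4(3) > 5, i.e. R_4(3) ≥ 6.

Largest n = 5; hence R_4(3) > 5.


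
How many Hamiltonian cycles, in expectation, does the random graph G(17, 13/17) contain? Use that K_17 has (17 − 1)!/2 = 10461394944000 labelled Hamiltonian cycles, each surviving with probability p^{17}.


K_17 has (17 − 1)!/2 = 10461394944000 labelled Hamiltonian cycles.
For each such Hamiltonian cycle H, let X_H = 1 if all 17 edges of H are present in G. Then P[X_H = 1] = p^{17} = (13/17)^{17} = 8650415919381337933/827240261886336764177.
By linearity: E[X] = Σ_H E[X_H] = 10461394944000 · p^{17} = 10461394944000 · 8650415919381337933/827240261886336764177 = 90495417362513040260241610752000/827240261886336764177.
Numerically: E[X] ≈ 1.09394e+11.

E[X] = 10461394944000 · (13/17)^{17} = 90495417362513040260241610752000/827240261886336764177 ≈ 1.09394e+11.


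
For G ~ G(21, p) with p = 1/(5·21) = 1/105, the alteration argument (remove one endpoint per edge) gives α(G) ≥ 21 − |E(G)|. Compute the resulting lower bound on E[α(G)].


E[|E(G)|] = C(21, 2)·p = 210 · (1/105) = 2.
E[α(G)] ≥ n − E[|E(G)|] = 21 − 2 = 19.
Numerically: ≈ 19.0000.
(This is only a lower bound; the true E[α(G)] may be larger.)

E[α(G)] ≥ 19 ≈ 19.0000.


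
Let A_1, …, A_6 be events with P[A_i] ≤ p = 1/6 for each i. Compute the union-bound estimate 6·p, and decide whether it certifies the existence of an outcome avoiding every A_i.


Union bound: P[∪_{i=1}^{6} A_i] ≤ Σ_i P[A_i] ≤ 6·p = 6·(1/6) = 1.
Numerically: 1 ≈ 1.00000.
Is 1 < 1? NO.
Since the bound 1 is ≥ 1, the union bound is uninformative here; it does NOT by itself certify existence.

6·p = 1 ≈ 1.00000; existence NOT certified by the union bound.


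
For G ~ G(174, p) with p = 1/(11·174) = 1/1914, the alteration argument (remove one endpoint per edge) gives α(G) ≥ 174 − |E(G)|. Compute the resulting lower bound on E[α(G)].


E[|E(G)|] = C(174, 2)·p = 15051 · (1/1914) = 173/22.
E[α(G)] ≥ n − E[|E(G)|] = 174 − 173/22 = 3655/22.
Numerically: ≈ 166.136364.
(This is only a lower bound; the true E[α(G)] may be larger.)

E[α(G)] ≥ 3655/22 ≈ 166.136364.


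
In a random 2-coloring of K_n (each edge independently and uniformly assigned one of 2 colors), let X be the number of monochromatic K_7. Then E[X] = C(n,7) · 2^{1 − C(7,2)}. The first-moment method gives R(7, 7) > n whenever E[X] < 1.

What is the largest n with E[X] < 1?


We need C(n, 7) · 2^{1 − 21} < 1, i.e. C(n, 7) < 2^{21 − 1} = 1048576.
Check values of n near the boundary:
  n = 25: C(25, 7) = 480700; 480700 < 1048576? YES
  n = 26: C(26, 7) = 657800; 657800 < 1048576? YES
  n = 27: C(27, 7) = 888030; 888030 < 1048576? YES
  n = 28: C(28, 7) = 1184040; 1184040 < 1048576? NO
  n = 29: C(29, 7) = 1560780; 1560780 < 1048576? NO
  n = 30: C(30, 7) = 2035800; 2035800 < 1048576? NO
The largest n with C(n, 7) < 1048576 is n = 27 (where E[X] = 444015/524288 ≈ 0.847). Hence R(7, 7) > 27, i.e. R(7, 7) ≥ 28.

Largest n = 27; hence R(7, 7) > 27.


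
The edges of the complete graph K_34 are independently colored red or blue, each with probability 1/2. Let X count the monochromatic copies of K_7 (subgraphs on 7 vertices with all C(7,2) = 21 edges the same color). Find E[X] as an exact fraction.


Let X = Σ_S X_S over the C(34, 7) = 5379616 subsets S of size 7, where X_S = 1 if the K_7 on S is monochromatic.
For a fixed S, the K_7 on S has C(7, 2) = 21 edges. P[all 21 edges red] = (1/2)^21, and likewise for blue, so P[monochromatic] = 2·(1/2)^21 = 2^{1 − 21} = 1/1048576.
By linearity: E[X] = C(34, 7) · 2^{1 − 21} = 5379616 · 1/1048576 = 168113/32768.
Numerically: E[X] ≈ 5.13040.

E[X] = C(34,7)·2^(1−C(7,2)) = 168113/32768 ≈ 5.13040.


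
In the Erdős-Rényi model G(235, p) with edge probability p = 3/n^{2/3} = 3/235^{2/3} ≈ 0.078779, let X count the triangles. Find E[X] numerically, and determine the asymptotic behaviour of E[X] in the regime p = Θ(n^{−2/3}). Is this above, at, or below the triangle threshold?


Number of potential triangles: C(235, 3) = 2135445.
Each occurs with probability p³ ≈ (0.078779)³ ≈ 4.8890901e-04.
By linearity: E[X] = C(235, 3)·p³ ≈ 2135445 · 4.8890901e-04 ≈ 1044.03830.
Since α = 2/3 < 1, p = c/n^{2/3} ≫ 1/n is above the triangle threshold p ~ 1/n. Asymptotically E[X] ~ (c³/6)·n^{3(1−α)} = (3³/6)·n^{1} → ∞; triangles are abundant w.h.p.

E[X] ≈ 1044.03830; in regime p = Θ(1/n^{2/3}) E[X] diverges (above the triangle threshold p ~ 1/n).


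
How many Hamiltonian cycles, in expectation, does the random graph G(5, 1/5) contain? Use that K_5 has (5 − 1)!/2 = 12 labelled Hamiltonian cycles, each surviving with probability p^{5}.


K_5 has (5 − 1)!/2 = 12 labelled Hamiltonian cycles.
For each such Hamiltonian cycle H, let X_H = 1 if all 5 edges of H are present in G. Then P[X_H = 1] = p^{5} = (1/5)^{5} = 1/3125.
Summing the indicators: E[X] = Σ_H E[X_H] = 12 · p^{5} = 12 · 1/3125 = 12/3125.
Numerically: E[X] ≈ 0.00384.

E[X] = 12 · (1/5)^{5} = 12/3125 ≈ 0.00384.


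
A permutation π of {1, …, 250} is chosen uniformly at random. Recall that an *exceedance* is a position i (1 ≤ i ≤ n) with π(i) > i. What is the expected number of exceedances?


Write X = Σ_{i=1}^{250} X_i, where X_i = 1_{π(i) > i}.
For each fixed i, π(i) is uniform over {1, …, 250} (marginal of a uniform permutation), so P[π(i) > i] = (n − i)/n. Summing: Σ_{i=1}^{250} (n − i)/n = (0 + 1 + … + 249)/250 = 250(250 − 1)/(2·250) = (250 − 1)/2.
Hence E[X] = Σ_{i=1}^{250} (250 − i)/250 = 249/2 ≈ 124.50000.

E[X] = 249/2 = 124.50000.


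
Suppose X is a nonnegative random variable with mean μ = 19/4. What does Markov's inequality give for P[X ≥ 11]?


μ = E[X] = 19/4, a = 11.
Markov: P[X ≥ 11] ≤ μ/a = (19/4)/11 = 19/44.
Numerically: ≈ 0.432.
(Since a = 11 > μ = 4.750, the bound 19/44 is < 1 and informative.)

P[X ≥ 11] ≤ 19/44 ≈ 0.432.


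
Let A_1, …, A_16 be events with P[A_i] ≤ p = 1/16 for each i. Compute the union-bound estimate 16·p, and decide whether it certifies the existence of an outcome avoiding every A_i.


Union bound: P[∪_{i=1}^{16} A_i] ≤ Σ_i P[A_i] ≤ 16·p = 16·(1/16) = 1.
Numerically: 1 ≈ 1.000000.
Is 1 < 1? NO.
Since the bound 1 is ≥ 1, the union bound is uninformative here; it does NOT by itself certify existence.

16·p = 1 ≈ 1.000000; existence NOT certified by the union bound.


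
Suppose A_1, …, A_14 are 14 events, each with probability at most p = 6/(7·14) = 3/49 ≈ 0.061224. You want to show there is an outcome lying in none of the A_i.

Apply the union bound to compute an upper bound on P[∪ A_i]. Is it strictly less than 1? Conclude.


Union bound: P[∪_{i=1}^{14} A_i] ≤ Σ_i P[A_i] ≤ 14·p = 14·(3/49) = 6/7.
Numerically: 6/7 ≈ 0.857143.
Is 6/7 < 1? YES.
Since P[∪ A_i] ≤ 6/7 < 1, the complement has P[∩ A_i^c] ≥ 1 − 6/7 = 1/7 > 0, so some outcome avoids every A_i.

14·p = 6/7 ≈ 0.857143; existence CERTIFIED by the union bound.


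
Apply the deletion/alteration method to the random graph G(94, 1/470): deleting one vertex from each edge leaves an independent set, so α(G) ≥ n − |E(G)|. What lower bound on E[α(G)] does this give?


E[|E(G)|] = C(94, 2)·p = 4371 · (1/470) = 93/10.
E[α(G)] ≥ n − E[|E(G)|] = 94 − 93/10 = 847/10.
Numerically: ≈ 84.7000.
(This is only a lower bound; the true E[α(G)] may be larger.)

E[α(G)] ≥ 847/10 ≈ 84.7000.


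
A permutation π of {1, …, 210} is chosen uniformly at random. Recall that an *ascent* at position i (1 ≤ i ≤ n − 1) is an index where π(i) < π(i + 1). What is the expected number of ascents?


Write X = Σ X_I over i = 1, …, 209, with X_I the indicator of one ascent.
There are 209 indicators.
For each fixed i, the pair (π(i), π(i+1)) is a uniformly random ordered pair of distinct values from {1, …, 210}; by symmetry P[π(i) < π(i+1)] = 1/2.
By linearity: E[X] = 209 · (1/2) = (210 − 1) · (1/2) = 209/2 ≈ 104.5000.

E[X] = 209/2 = 104.5000.


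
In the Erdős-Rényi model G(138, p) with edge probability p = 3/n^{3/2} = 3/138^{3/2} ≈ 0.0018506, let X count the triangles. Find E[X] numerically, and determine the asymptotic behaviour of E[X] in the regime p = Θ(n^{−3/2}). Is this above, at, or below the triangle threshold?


Number of potential triangles: C(138, 3) = 428536.
Each occurs with probability p³ ≈ (0.0018506)³ ≈ 6.3373527e-09.
By linearity: E[X] = C(138, 3)·p³ ≈ 428536 · 6.3373527e-09 ≈ 0.00272.
Since α = 3/2 > 1, p = c/n^{3/2} = o(1/n) is below the triangle threshold p ~ 1/n. Asymptotically E[X] ~ (c³/6)·n^{3(1−α)} = (3³/6)·n^{-1.5} → 0, so by Markov's inequality G has no triangles w.h.p.

E[X] ≈ 0.00272; in regime p = Θ(1/n^{3/2}) E[X] tends to 0 (below the triangle threshold p ~ 1/n).


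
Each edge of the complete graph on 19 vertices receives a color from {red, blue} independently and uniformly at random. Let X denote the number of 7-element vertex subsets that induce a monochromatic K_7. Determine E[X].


Let X = Σ_S X_S over the C(19, 7) = 50388 subsets S of size 7, where X_S = 1 if the K_7 on S is monochromatic.
For a fixed S, the K_7 on S has C(7, 2) = 21 edges. P[all 21 edges red] = (1/2)^21, and likewise for blue, so P[monochromatic] = 2·(1/2)^21 = 2^{1 − 21} = 1/1048576.
By linearity of expectation: E[X] = C(19, 7) · 2^{1 − 21} = 50388 · 1/1048576 = 12597/262144.
Numerically: E[X] ≈ 0.04805.

E[X] = C(19,7)·2^(1−C(7,2)) = 12597/262144 ≈ 0.04805.


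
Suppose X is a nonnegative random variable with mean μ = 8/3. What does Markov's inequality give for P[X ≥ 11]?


μ = E[X] = 8/3, a = 11.
Markov: P[X ≥ 11] ≤ μ/a = (8/3)/11 = 8/33.
Numerically: ≈ 0.242.
(Since a = 11 > μ = 2.667, the bound 8/33 is < 1 and informative.)

P[X ≥ 11] ≤ 8/33 ≈ 0.242.


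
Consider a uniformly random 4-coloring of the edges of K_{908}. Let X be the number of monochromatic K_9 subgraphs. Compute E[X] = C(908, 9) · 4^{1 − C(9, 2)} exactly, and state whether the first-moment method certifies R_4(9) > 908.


E[X] = C(908, 9) · 4^{1 − 36} = 1111058428637338083100 · 4^{−35} = 1111058428637338083100/1180591620717411303424.
As a reduced fraction: E[X] = 277764607159334520775/295147905179352825856 ≈ 0.941.
Is E[X] < 1? YES.
Since E[X] < 1, there exists a 4-coloring of K_{908} with no monochromatic K_9; hence R_4(9) > 908.

E[X] = 277764607159334520775/295147905179352825856 ≈ 0.941; E[X] < 1, so R_4(9) > 908.


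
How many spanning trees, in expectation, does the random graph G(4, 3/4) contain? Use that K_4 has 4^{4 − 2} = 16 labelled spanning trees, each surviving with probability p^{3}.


K_4 has 4^{4 − 2} = 16 labelled spanning trees.
For each such spanning tree H, let X_H = 1 if all 3 edges of H are present in G. Then P[X_H = 1] = p^{3} = (3/4)^{3} = 27/64.
Summing the indicators: E[X] = Σ_H E[X_H] = 16 · p^{3} = 16 · 27/64 = 27/4.
Numerically: E[X] ≈ 6.75.

E[X] = 16 · (3/4)^{3} = 27/4 ≈ 6.75.


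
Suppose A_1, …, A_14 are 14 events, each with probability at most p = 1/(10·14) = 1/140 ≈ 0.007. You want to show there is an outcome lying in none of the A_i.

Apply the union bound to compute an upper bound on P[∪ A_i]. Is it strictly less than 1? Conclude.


Union bound: P[∪_{i=1}^{14} A_i] ≤ Σ_i P[A_i] ≤ 14·p = 14·(1/140) = 1/10.
Numerically: 1/10 ≈ 0.100.
Is 1/10 < 1? YES.
Since P[∪ A_i] ≤ 1/10 < 1, the complement has P[∩ A_i^c] ≥ 1 − 1/10 = 9/10 > 0, so some outcome avoids every A_i.

14·p = 1/10 ≈ 0.100; existence CERTIFIED by the union bound.


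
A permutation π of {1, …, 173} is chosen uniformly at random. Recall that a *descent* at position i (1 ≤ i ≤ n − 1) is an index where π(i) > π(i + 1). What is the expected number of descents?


Write X = Σ X_I over i = 1, …, 172, with X_I the indicator of one descent.
There are 172 indicators.
For each fixed i, the pair (π(i), π(i+1)) is a uniformly random ordered pair of distinct values from {1, …, 173}; by symmetry P[π(i) > π(i+1)] = 1/2.
By linearity: E[X] = 172 · (1/2) = (173 − 1) · (1/2) = 86 ≈ 86.000000.

E[X] = 86 = 86.000000.


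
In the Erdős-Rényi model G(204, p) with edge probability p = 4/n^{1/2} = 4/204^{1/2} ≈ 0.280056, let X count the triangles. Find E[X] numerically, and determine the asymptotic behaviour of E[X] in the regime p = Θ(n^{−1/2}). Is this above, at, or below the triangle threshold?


Number of potential triangles: C(204, 3) = 1394204.
Each occurs with probability p³ ≈ (0.280056)³ ≈ 2.19651778e-02.
By linearity: E[X] = C(204, 3)·p³ ≈ 1394204 · 2.19651778e-02 ≈ 30623.938734.
Since α = 1/2 < 1, p = c/n^{1/2} ≫ 1/n is above the triangle threshold p ~ 1/n. Asymptotically E[X] ~ (c³/6)·n^{3(1−α)} = (4³/6)·n^{1.5} → ∞; triangles are abundant w.h.p.

E[X] ≈ 30623.938734; in regime p = Θ(1/n^{1/2}) E[X] diverges (above the triangle threshold p ~ 1/n).


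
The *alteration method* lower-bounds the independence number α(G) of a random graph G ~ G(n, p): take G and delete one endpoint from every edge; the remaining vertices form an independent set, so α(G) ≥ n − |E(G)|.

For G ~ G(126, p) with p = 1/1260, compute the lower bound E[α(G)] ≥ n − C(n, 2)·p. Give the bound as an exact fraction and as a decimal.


E[|E(G)|] = C(126, 2)·p = 7875 · (1/1260) = 25/4.
E[α(G)] ≥ n − E[|E(G)|] = 126 − 25/4 = 479/4.
Numerically: ≈ 119.750000.
(This is only a lower bound; the true E[α(G)] may be larger.)

E[α(G)] ≥ 479/4 ≈ 119.750000.


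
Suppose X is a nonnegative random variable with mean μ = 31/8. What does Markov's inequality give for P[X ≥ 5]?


μ = E[X] = 31/8, a = 5.
Markov: P[X ≥ 5] ≤ μ/a = (31/8)/5 = 31/40.
Numerically: ≈ 0.775.
(Since a = 5 > μ = 3.875, the bound 31/40 is < 1 and informative.)

P[X ≥ 5] ≤ 31/40 ≈ 0.775.


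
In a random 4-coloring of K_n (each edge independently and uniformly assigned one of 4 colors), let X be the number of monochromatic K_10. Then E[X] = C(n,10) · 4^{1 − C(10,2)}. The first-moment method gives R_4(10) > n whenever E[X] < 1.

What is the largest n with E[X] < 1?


We need C(n, 10) · 4^{1 − 45} < 1, i.e. C(n, 10) < 4^{45 − 1} = 309485009821345068724781056.
Check values of n near the boundary:
  n = 2019: C(2019, 10) = 303322949179835278009229628; 303322949179835278009229628 < 309485009821345068724781056? YES
  n = 2020: C(2020, 10) = 304832018578739931133653656; 304832018578739931133653656 < 309485009821345068724781056? YES
  n = 2021: C(2021, 10) = 306347841644770462864800616; 306347841644770462864800616 < 309485009821345068724781056? YES
  n = 2022: C(2022, 10) = 307870445231474093395937796; 307870445231474093395937796 < 309485009821345068724781056? YES
  n = 2023: C(2023, 10) = 309399856285778485315440716; 309399856285778485315440716 < 309485009821345068724781056? YES
  n = 2024: C(2024, 10) = 310936101848269937576192656; 310936101848269937576192656 < 309485009821345068724781056? NO
The largest n with C(n, 10) < 309485009821345068724781056 is n = 2023 (where E[X] = 77349964071444621328860179/77371252455336267181195264 ≈ 1.000). Hence R_4(10) > 2023, i.e. R_4(10) ≥ 2024.

Largest n = 2023; hence R_4(10) > 2023.


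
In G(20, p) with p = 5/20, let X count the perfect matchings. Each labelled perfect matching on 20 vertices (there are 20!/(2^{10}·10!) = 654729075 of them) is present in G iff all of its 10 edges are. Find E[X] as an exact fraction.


K_20 has 20!/(2^{10}·10!) = 654729075 labelled perfect matchings.
For each such perfect matching H, let X_H = 1 if all 10 edges of H are present in G. Then P[X_H = 1] = p^{10} = (1/4)^{10} = 1/1048576.
By linearity of expectation: E[X] = Σ_H E[X_H] = 654729075 · p^{10} = 654729075 · 1/1048576 = 654729075/1048576.
Numerically: E[X] ≈ 624.4.

E[X] = 654729075 · (1/4)^{10} = 654729075/1048576 ≈ 624.4.


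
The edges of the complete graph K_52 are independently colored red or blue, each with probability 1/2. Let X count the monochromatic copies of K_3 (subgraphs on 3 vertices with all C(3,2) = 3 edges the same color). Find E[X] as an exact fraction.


Let X = Σ_S X_S over the C(52, 3) = 22100 subsets S of size 3, where X_S = 1 if the K_3 on S is monochromatic.
For a fixed S, the K_3 on S has C(3, 2) = 3 edges. P[all 3 edges red] = (1/2)^3, and likewise for blue, so P[monochromatic] = 2·(1/2)^3 = 2^{1 − 3} = 1/4.
Summing: E[X] = C(52, 3) · 2^{1 − 3} = 22100 · 1/4 = 5525.
Numerically: E[X] ≈ 5525.000000.

E[X] = C(52,3)·2^(1−C(3,2)) = 5525 ≈ 5525.000000.


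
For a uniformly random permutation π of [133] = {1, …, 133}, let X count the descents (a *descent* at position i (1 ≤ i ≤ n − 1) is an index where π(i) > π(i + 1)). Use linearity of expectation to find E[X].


Write X = Σ X_I over i = 1, …, 132, with X_I the indicator of one descent.
There are 132 indicators.
For each fixed i, the pair (π(i), π(i+1)) is a uniformly random ordered pair of distinct values from {1, …, 133}; by symmetry P[π(i) > π(i+1)] = 1/2.
By linearity: E[X] = 132 · (1/2) = (133 − 1) · (1/2) = 66 ≈ 66.000.

E[X] = 66 = 66.000.


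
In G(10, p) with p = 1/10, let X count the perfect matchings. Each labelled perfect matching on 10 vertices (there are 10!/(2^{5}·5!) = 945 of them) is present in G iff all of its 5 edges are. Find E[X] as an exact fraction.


K_10 has 10!/(2^{5}·5!) = 945 labelled perfect matchings.
For each such perfect matching H, let X_H = 1 if all 5 edges of H are present in G. Then P[X_H = 1] = p^{5} = (1/10)^{5} = 1/100000.
By linearity: E[X] = Σ_H E[X_H] = 945 · p^{5} = 945 · 1/100000 = 189/20000.
Numerically: E[X] ≈ 0.00945.

E[X] = 945 · (1/10)^{5} = 189/20000 ≈ 0.00945.


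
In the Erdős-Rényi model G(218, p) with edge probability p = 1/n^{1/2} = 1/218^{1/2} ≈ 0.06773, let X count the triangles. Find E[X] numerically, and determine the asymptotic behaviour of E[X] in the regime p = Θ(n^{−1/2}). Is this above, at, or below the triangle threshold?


Number of potential triangles: C(218, 3) = 1703016.
Each occurs with probability p³ ≈ (0.06773)³ ≈ 3.106814e-04.
By linearity: E[X] = C(218, 3)·p³ ≈ 1703016 · 3.106814e-04 ≈ 529.0954.
Since α = 1/2 < 1, p = c/n^{1/2} ≫ 1/n is above the triangle threshold p ~ 1/n. Asymptotically E[X] ~ (c³/6)·n^{3(1−α)} = (1³/6)·n^{1.5} → ∞; triangles are abundant w.h.p.

E[X] ≈ 529.0954; in regime p = Θ(1/n^{1/2}) E[X] diverges (above the triangle threshold p ~ 1/n).


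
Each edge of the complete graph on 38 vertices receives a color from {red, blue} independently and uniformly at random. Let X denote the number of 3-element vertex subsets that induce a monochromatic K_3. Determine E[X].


Let X = Σ_S X_S over the C(38, 3) = 8436 subsets S of size 3, where X_S = 1 if the K_3 on S is monochromatic.
For a fixed S, the K_3 on S has C(3, 2) = 3 edges. P[all 3 edges red] = (1/2)^3, and likewise for blue, so P[monochromatic] = 2·(1/2)^3 = 2^{1 − 3} = 1/4.
Summing: E[X] = C(38, 3) · 2^{1 − 3} = 8436 · 1/4 = 2109.
Numerically: E[X] ≈ 2109.00000.

E[X] = C(38,3)·2^(1−C(3,2)) = 2109 ≈ 2109.00000.


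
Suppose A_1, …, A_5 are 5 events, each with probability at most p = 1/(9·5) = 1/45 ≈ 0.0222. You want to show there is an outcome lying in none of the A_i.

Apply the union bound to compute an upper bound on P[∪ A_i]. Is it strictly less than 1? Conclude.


Union bound: P[∪_{i=1}^{5} A_i] ≤ Σ_i P[A_i] ≤ 5·p = 5·(1/45) = 1/9.
Numerically: 1/9 ≈ 0.1111.
Is 1/9 < 1? YES.
Since P[∪ A_i] ≤ 1/9 < 1, the complement has P[∩ A_i^c] ≥ 1 − 1/9 = 8/9 > 0, so some outcome avoids every A_i.

5·p = 1/9 ≈ 0.1111; existence CERTIFIED by the union bound.


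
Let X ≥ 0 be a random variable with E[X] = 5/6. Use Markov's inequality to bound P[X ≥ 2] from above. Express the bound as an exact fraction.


μ = E[X] = 5/6, a = 2.
Markov: P[X ≥ 2] ≤ μ/a = (5/6)/2 = 5/12.
Numerically: ≈ 0.416667.
(Since a = 2 > μ = 0.833333, the bound 5/12 is < 1 and informative.)

P[X ≥ 2] ≤ 5/12 ≈ 0.416667.


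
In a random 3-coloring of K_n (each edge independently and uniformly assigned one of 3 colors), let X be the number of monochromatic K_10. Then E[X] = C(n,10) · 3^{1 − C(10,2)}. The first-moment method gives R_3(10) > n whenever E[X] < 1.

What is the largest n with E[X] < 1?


We need C(n, 10) · 3^{1 − 45} < 1, i.e. C(n, 10) < 3^{45 − 1} = 984770902183611232881.
Check values of n near the boundary:
  n = 570: C(570, 10) = 921524823451961408691; 921524823451961408691 < 984770902183611232881? YES
  n = 571: C(571, 10) = 937951290893172842001; 937951290893172842001 < 984770902183611232881? YES
  n = 572: C(572, 10) = 954640815642161682606; 954640815642161682606 < 984770902183611232881? YES
  n = 573: C(573, 10) = 971597135635805762226; 971597135635805762226 < 984770902183611232881? YES
  n = 574: C(574, 10) = 988824035203816502691; 988824035203816502691 < 984770902183611232881? NO
  n = 575: C(575, 10) = 1006325345561406175305; 1006325345561406175305 < 984770902183611232881? NO
  n = 576: C(576, 10) = 1024104945306307344480; 1024104945306307344480 < 984770902183611232881? NO
The largest n with C(n, 10) < 984770902183611232881 is n = 573 (where E[X] = 35985079097622435638/36472996377170786403 ≈ 0.9866225). Hence R_3(10) > 573, i.e. R_3(10) ≥ 574.

Largest n = 573; hence R_3(10) > 573.


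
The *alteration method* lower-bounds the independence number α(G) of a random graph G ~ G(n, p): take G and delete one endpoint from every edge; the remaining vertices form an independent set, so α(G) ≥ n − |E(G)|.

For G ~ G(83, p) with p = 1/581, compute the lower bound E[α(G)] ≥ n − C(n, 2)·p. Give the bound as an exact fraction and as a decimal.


E[|E(G)|] = C(83, 2)·p = 3403 · (1/581) = 41/7.
E[α(G)] ≥ n − E[|E(G)|] = 83 − 41/7 = 540/7.
Numerically: ≈ 77.14286.
(This is only a lower bound; the true E[α(G)] may be larger.)

E[α(G)] ≥ 540/7 ≈ 77.14286.


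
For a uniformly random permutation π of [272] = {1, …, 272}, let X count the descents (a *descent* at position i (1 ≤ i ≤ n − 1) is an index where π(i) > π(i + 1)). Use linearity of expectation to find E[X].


Write X = Σ X_I over i = 1, …, 271, with X_I the indicator of one descent.
There are 271 indicators.
For each fixed i, the pair (π(i), π(i+1)) is a uniformly random ordered pair of distinct values from {1, …, 272}; by symmetry P[π(i) > π(i+1)] = 1/2.
By linearity: E[X] = 271 · (1/2) = (272 − 1) · (1/2) = 271/2 ≈ 135.50000.

E[X] = 271/2 = 135.50000.
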